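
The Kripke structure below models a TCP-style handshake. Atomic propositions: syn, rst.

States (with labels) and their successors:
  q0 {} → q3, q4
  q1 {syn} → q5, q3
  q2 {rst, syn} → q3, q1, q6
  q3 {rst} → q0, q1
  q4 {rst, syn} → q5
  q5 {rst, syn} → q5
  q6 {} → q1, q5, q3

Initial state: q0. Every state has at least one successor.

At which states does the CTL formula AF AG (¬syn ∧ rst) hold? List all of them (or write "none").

States satisfying AG (¬syn ∧ rst): ∅.
States satisfying AF AG (¬syn ∧ rst): ∅.

none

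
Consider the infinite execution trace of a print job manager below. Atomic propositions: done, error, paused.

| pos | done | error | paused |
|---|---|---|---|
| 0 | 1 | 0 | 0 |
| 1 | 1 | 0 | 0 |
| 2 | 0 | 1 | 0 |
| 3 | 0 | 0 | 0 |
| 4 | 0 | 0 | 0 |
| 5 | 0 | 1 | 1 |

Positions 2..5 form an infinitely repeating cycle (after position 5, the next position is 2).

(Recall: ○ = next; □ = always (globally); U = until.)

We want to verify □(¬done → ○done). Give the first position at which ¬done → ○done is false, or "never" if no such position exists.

2

Check ¬done → ○done at each position in order: 0 ✓, 1 ✓.
At position 2 the labels are {error} and the next position 3 has {}, so ¬done → ○done is false there. This is the first violation.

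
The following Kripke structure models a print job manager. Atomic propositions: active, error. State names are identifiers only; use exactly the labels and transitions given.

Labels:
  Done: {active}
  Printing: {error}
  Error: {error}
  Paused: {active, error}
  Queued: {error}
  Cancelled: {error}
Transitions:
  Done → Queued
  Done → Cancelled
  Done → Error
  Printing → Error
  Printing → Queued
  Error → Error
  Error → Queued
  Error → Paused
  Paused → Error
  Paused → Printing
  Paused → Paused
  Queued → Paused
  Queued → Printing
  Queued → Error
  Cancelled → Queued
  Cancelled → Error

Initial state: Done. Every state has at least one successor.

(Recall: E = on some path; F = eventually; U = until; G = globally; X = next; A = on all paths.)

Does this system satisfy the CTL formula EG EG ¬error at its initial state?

Does not hold

States satisfying EG ¬error: ∅.
States satisfying EG EG ¬error: ∅.
No suitable path/successor from Done witnesses the formula.
Done ∉ Sat(EG EG ¬error).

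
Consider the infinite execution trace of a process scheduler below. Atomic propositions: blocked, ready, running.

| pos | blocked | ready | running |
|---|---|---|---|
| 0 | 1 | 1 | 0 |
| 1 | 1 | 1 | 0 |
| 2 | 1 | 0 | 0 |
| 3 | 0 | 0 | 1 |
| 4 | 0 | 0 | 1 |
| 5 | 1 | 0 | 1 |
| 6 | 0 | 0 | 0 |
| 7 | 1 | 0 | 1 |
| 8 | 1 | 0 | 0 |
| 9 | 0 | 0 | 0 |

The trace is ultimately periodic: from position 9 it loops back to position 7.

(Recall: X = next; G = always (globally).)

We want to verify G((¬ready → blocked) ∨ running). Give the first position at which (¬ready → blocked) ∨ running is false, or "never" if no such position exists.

6

Check (¬ready → blocked) ∨ running at each position in order: 0 ✓, 1 ✓, 2 ✓, 3 ✓, 4 ✓, 5 ✓.
At position 6 the labels are {}, so (¬ready → blocked) ∨ running is false there. This is the first violation.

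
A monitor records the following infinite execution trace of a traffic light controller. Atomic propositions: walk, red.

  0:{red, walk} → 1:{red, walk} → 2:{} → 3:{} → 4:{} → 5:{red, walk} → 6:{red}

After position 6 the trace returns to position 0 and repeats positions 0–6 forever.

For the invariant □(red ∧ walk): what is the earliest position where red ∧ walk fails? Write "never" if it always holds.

Check red ∧ walk at each position in order: 0 ✓, 1 ✓.
At position 2 the labels are {}, so red ∧ walk is false there. This is the first violation.

2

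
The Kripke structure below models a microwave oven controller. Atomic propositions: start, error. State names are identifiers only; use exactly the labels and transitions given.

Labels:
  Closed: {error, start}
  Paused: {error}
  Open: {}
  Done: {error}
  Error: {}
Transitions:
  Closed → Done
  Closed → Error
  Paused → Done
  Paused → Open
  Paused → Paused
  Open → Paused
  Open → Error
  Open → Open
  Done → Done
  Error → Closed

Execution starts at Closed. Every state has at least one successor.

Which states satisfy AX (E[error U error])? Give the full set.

States satisfying E[error U error]: {Closed, Paused, Done}.
States satisfying AX (E[error U error]): {Done, Error}.

{Done, Error}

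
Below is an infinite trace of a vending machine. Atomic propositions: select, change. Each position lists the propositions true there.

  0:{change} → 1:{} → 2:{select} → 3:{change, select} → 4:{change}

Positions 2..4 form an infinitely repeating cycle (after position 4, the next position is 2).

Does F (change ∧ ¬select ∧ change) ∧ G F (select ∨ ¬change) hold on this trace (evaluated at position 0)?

change ∧ ¬select ∧ change holds at position 0, which is reachable from 0, so F (change ∧ ¬select ∧ change) holds.
F (select ∨ ¬change) holds at every position 0..4, and those are all positions ever visited, so G F (select ∨ ¬change) holds.
At position 0: F (change ∧ ¬select ∧ change) is true; G F (select ∨ ¬change) is true; so F (change ∧ ¬select ∧ change) ∧ G F (select ∨ ¬change) is true.

Holds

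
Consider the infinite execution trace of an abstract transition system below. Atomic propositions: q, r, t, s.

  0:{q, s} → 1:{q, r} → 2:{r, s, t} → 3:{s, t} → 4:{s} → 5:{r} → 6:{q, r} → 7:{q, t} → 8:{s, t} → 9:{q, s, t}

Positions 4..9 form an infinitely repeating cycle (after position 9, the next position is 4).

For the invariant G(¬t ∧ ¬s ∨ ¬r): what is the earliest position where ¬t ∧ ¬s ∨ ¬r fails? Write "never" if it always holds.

Check ¬t ∧ ¬s ∨ ¬r at each position in order: 0 ✓, 1 ✓.
At position 2 the labels are {r, s, t}, so ¬t ∧ ¬s ∨ ¬r is false there. This is the first violation.

2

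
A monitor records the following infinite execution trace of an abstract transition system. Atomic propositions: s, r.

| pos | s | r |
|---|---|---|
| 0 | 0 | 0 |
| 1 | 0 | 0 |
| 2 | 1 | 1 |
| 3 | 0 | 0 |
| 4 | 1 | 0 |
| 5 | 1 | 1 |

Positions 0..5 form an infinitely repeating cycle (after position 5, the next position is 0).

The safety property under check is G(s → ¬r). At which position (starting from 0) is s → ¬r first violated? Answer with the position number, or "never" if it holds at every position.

2

Check s → ¬r at each position in order: 0 ✓, 1 ✓.
At position 2 the labels are {r, s}, so s → ¬r is false there. This is the first violation.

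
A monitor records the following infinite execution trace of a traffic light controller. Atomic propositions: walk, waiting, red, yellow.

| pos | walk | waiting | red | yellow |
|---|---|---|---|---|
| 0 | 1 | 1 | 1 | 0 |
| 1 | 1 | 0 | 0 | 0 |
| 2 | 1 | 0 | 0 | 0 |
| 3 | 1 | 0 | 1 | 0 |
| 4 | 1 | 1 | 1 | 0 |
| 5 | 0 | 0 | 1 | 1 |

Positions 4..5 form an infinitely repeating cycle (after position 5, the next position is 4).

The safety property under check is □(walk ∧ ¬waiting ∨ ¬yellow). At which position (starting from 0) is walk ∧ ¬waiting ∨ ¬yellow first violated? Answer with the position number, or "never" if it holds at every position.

5

Check walk ∧ ¬waiting ∨ ¬yellow at each position in order: 0 ✓, 1 ✓, 2 ✓, 3 ✓, 4 ✓.
At position 5 the labels are {red, yellow}, so walk ∧ ¬waiting ∨ ¬yellow is false there. This is the first violation.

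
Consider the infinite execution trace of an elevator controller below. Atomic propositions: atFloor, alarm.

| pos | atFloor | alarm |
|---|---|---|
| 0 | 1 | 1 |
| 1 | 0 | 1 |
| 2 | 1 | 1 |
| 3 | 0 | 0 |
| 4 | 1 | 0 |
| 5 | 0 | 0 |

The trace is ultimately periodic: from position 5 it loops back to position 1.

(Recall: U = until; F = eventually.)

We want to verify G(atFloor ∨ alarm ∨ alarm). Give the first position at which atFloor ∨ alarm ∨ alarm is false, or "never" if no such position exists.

3

Check atFloor ∨ alarm ∨ alarm at each position in order: 0 ✓, 1 ✓, 2 ✓.
At position 3 the labels are {}, so atFloor ∨ alarm ∨ alarm is false there. This is the first violation.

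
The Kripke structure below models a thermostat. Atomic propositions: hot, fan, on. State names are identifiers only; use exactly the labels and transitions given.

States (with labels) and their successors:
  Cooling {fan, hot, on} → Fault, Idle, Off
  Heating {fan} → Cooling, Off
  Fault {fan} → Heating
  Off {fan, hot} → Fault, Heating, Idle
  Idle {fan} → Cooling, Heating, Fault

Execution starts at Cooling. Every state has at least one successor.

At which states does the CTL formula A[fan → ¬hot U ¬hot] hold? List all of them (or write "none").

States satisfying fan → ¬hot: {Heating, Fault, Idle}.
States satisfying ¬hot: {Heating, Fault, Idle}.
States satisfying A[fan → ¬hot U ¬hot]: {Heating, Fault, Idle}.

{Heating, Fault, Idle}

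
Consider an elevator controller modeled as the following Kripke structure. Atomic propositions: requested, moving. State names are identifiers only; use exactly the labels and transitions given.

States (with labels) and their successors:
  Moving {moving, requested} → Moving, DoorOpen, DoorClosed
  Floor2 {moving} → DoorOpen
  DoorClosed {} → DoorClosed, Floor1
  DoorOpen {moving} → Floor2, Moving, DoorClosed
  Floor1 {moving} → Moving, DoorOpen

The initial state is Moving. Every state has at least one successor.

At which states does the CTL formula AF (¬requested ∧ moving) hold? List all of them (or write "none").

States satisfying ¬requested ∧ moving: {Floor2, DoorOpen, Floor1}.
States satisfying AF (¬requested ∧ moving): {Floor2, DoorOpen, Floor1}.

{Floor2, DoorOpen, Floor1}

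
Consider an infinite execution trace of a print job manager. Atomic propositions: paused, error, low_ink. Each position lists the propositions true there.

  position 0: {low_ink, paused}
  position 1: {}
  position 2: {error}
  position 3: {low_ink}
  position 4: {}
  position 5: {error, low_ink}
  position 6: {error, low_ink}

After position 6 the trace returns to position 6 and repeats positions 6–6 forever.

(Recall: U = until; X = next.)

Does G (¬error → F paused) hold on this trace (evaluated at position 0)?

¬error → F paused must hold at every position from 0 onward. It fails at position 1, so G (¬error → F paused) is false.
Positions where ¬error holds: 0, 1, 3, 4.
Check F paused at each: 0→ok, 1→fails, 3→fails, 4→fails.

Violated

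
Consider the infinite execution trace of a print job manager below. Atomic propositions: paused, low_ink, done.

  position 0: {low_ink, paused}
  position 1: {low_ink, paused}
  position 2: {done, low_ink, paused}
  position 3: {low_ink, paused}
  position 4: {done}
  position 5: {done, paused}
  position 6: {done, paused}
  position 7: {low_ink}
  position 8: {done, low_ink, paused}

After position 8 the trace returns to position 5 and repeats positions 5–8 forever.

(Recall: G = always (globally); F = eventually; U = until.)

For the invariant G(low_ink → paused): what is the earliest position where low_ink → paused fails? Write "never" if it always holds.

7

Check low_ink → paused at each position in order: 0 ✓, 1 ✓, 2 ✓, 3 ✓, 4 ✓, 5 ✓, 6 ✓.
At position 7 the labels are {low_ink}, so low_ink → paused is false there. This is the first violation.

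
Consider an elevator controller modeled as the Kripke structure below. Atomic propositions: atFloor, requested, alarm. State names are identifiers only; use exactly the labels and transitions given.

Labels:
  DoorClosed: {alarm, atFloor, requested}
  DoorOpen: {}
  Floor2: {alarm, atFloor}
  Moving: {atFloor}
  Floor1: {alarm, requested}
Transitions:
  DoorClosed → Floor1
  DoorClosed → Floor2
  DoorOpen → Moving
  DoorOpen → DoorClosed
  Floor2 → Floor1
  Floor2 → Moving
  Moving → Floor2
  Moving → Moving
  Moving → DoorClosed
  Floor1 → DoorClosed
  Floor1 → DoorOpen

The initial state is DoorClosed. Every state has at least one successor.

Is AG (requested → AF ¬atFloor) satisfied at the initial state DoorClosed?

States satisfying requested → AF ¬atFloor: {DoorOpen, Floor2, Moving, Floor1}.
States satisfying AG (requested → AF ¬atFloor): ∅.
DoorClosed is reachable from DoorClosed and violates requested → AF ¬atFloor, so AG fails at DoorClosed.
DoorClosed ∉ Sat(AG (requested → AF ¬atFloor)).

Violated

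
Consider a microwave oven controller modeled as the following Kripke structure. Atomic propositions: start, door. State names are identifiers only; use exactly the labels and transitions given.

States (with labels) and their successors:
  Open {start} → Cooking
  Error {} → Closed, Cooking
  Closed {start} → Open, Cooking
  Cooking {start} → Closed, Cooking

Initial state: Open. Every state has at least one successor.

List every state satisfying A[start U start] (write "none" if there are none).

{Open, Closed, Cooking}

States satisfying start: {Open, Closed, Cooking}.
States satisfying A[start U start]: {Open, Closed, Cooking}.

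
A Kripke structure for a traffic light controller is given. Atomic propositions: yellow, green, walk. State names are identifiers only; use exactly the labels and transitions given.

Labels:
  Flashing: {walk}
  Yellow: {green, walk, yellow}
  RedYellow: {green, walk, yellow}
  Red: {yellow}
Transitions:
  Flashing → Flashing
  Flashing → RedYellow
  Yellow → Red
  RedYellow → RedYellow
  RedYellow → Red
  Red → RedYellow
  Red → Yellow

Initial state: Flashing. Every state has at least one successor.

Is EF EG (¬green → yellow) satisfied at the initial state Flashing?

States satisfying EG (¬green → yellow): {Yellow, RedYellow, Red}.
States satisfying EF EG (¬green → yellow): {Flashing, Yellow, RedYellow, Red}.
Some path from Flashing reaches a state where EG (¬green → yellow) holds.
Flashing ∈ Sat(EF EG (¬green → yellow)).

Satisfied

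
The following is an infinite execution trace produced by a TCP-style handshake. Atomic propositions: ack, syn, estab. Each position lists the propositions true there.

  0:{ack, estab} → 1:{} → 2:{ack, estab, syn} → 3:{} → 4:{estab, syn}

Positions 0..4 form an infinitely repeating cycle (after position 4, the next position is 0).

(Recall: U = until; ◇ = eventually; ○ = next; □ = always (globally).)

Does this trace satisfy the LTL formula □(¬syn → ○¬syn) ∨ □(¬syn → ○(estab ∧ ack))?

¬syn → ○¬syn must hold at every position from 0 onward. It fails at position 1, so □(¬syn → ○¬syn) is false.
Positions where ¬syn holds: 0, 1, 3.
Check ○¬syn at each: 0→ok, 1→fails, 3→fails.
¬syn → ○(estab ∧ ack) must hold at every position from 0 onward. It fails at position 0, so □(¬syn → ○(estab ∧ ack)) is false.
Positions where ¬syn holds: 0, 1, 3.
Check ○(estab ∧ ack) at each: 0→fails, 1→ok, 3→fails.
At position 0: □(¬syn → ○¬syn) is false; □(¬syn → ○(estab ∧ ack)) is false; so □(¬syn → ○¬syn) ∨ □(¬syn → ○(estab ∧ ack)) is false.

Violated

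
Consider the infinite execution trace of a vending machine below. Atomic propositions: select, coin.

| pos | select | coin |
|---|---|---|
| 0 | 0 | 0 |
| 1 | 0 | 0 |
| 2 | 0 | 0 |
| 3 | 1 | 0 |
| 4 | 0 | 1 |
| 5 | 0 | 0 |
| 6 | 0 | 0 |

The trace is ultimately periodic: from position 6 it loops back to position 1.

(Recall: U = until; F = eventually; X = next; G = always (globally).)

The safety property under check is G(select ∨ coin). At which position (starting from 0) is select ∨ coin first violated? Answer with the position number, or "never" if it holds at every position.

0

At position 0 the labels are {}, so select ∨ coin is false there. This is the first violation.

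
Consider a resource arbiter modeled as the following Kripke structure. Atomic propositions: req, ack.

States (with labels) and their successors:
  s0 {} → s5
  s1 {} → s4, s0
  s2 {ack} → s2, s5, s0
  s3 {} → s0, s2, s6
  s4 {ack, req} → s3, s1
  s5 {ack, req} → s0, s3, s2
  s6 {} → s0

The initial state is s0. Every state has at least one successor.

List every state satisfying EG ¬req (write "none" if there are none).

States satisfying ¬req: {s0, s1, s2, s3, s6}.
States satisfying EG ¬req: {s2, s3}.

{s2, s3}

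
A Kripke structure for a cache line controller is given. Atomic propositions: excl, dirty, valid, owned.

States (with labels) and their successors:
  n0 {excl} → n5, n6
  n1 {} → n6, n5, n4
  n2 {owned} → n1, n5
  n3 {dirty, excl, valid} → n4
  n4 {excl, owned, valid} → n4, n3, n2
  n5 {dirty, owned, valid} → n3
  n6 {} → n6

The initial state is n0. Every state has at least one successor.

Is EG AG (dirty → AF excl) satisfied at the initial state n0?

States satisfying AG (dirty → AF excl): {n0, n1, n2, n3, n4, n5, n6}.
States satisfying EG AG (dirty → AF excl): {n0, n1, n2, n3, n4, n5, n6}.
n0 ∈ Sat(EG AG (dirty → AF excl)).

Yes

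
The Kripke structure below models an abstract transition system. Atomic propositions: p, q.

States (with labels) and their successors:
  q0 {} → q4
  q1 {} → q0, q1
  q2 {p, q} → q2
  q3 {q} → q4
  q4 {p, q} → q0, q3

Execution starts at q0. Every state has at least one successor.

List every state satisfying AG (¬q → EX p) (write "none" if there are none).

States satisfying ¬q → EX p: {q0, q2, q3, q4}.
States satisfying AG (¬q → EX p): {q0, q2, q3, q4}.

{q0, q2, q3, q4}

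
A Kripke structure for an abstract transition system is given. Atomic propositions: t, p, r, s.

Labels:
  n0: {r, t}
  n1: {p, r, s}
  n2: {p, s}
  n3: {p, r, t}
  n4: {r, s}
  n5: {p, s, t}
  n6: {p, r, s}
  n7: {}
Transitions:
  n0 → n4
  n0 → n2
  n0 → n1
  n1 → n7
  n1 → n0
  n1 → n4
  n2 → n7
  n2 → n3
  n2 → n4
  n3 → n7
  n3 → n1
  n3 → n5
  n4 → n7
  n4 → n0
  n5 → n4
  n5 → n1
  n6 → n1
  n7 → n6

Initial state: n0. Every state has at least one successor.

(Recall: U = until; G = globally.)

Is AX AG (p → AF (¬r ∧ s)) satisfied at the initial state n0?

Violated

States satisfying AG (p → AF (¬r ∧ s)): ∅.
States satisfying AX AG (p → AF (¬r ∧ s)): ∅.
n0 ∉ Sat(AX AG (p → AF (¬r ∧ s))).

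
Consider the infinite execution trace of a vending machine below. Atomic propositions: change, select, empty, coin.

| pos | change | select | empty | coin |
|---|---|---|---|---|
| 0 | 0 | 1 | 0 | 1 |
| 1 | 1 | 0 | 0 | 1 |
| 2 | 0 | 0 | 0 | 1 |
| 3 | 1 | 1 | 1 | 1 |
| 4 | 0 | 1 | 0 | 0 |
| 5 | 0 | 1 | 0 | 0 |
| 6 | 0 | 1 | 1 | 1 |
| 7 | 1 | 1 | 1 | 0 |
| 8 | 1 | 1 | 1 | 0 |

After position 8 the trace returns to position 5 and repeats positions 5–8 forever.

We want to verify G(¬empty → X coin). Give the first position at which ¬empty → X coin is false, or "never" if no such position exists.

4

Check ¬empty → X coin at each position in order: 0 ✓, 1 ✓, 2 ✓, 3 ✓.
At position 4 the labels are {select} and the next position 5 has {select}, so ¬empty → X coin is false there. This is the first violation.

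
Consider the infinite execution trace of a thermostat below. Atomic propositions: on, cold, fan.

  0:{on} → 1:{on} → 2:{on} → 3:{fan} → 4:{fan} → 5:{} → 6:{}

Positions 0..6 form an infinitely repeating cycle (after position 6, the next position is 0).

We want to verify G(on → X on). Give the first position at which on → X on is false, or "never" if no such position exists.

2

Check on → X on at each position in order: 0 ✓, 1 ✓.
At position 2 the labels are {on} and the next position 3 has {fan}, so on → X on is false there. This is the first violation.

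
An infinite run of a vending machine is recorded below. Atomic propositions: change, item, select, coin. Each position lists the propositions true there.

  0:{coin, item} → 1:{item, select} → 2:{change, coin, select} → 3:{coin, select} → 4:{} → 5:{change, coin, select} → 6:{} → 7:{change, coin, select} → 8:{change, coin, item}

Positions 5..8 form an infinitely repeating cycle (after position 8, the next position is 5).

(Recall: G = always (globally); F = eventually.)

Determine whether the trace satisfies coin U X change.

Walking from position 0: X change first holds at position 1, and coin holds at every earlier position along the way, so coin U X change holds.

Satisfied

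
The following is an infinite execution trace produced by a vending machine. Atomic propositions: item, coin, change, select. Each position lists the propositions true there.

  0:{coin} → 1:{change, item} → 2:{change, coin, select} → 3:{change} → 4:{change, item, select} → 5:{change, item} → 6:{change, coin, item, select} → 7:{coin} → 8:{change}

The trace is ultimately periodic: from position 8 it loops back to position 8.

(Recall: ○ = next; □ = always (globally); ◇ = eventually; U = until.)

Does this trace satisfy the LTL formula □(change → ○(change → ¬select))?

No

change → ○(change → ¬select) must hold at every position from 0 onward. It fails at position 1, so □(change → ○(change → ¬select)) is false.
Positions where change holds: 1, 2, 3, 4, 5, 6, 8.
Check ○(change → ¬select) at each: 1→fails, 2→ok, 3→fails, 4→ok, 5→fails, 6→ok, 8→ok.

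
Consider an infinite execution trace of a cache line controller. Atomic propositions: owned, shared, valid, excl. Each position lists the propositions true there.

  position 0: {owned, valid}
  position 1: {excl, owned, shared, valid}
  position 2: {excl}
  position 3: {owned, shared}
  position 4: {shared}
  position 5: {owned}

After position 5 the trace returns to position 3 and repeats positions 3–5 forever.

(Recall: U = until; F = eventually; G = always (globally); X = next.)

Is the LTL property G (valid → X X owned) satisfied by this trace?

valid → X X owned must hold at every position from 0 onward. It fails at position 0, so G (valid → X X owned) is false.
Positions where valid holds: 0, 1.
Check X X owned at each: 0→fails, 1→ok.

No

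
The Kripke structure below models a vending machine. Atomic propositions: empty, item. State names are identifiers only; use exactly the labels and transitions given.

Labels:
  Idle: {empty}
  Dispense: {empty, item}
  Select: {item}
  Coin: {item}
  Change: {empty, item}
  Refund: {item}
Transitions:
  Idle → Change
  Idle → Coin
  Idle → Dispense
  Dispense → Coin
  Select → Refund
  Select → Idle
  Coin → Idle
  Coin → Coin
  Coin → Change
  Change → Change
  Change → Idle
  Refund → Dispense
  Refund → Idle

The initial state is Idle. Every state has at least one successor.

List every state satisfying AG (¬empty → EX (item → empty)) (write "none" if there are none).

States satisfying ¬empty → EX (item → empty): {Idle, Dispense, Select, Coin, Change, Refund}.
States satisfying AG (¬empty → EX (item → empty)): {Idle, Dispense, Select, Coin, Change, Refund}.

{Idle, Dispense, Select, Coin, Change, Refund}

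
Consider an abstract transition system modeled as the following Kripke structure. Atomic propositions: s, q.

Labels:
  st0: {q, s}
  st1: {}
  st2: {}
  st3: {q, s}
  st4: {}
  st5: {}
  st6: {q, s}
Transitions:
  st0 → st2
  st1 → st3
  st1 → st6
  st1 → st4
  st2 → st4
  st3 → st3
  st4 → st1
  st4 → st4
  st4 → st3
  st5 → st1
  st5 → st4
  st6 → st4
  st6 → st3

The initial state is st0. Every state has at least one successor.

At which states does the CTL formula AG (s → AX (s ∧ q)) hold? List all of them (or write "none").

{st3}

States satisfying s → AX (s ∧ q): {st1, st2, st3, st4, st5}.
States satisfying AG (s → AX (s ∧ q)): {st3}.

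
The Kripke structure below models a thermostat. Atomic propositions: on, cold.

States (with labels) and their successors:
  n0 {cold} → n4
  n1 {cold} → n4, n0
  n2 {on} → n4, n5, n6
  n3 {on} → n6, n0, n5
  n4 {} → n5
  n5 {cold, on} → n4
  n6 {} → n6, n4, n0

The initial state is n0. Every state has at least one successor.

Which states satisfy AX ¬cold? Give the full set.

{n0, n5}

States satisfying ¬cold: {n2, n3, n4, n6}.
States satisfying AX ¬cold: {n0, n5}.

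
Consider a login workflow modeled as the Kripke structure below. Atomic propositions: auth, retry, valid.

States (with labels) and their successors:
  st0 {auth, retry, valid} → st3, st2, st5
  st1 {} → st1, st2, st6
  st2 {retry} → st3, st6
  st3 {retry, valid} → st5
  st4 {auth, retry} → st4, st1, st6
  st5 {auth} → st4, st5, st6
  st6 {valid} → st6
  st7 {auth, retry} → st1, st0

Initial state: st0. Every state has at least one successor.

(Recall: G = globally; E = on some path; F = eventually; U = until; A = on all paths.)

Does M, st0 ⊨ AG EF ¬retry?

Holds

States satisfying EF ¬retry: {st0, st1, st2, st3, st4, st5, st6, st7}.
States satisfying AG EF ¬retry: {st0, st1, st2, st3, st4, st5, st6, st7}.
Every state reachable from st0 satisfies EF ¬retry.
st0 ∈ Sat(AG EF ¬retry).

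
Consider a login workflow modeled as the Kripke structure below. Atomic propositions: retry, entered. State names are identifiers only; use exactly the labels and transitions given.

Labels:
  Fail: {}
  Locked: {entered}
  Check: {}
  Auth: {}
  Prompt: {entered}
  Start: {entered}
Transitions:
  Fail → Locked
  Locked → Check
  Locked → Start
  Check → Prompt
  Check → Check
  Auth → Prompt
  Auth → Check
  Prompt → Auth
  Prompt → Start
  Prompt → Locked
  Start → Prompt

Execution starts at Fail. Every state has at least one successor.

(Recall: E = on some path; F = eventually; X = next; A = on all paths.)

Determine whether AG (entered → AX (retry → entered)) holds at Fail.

States satisfying entered → AX (retry → entered): {Fail, Locked, Check, Auth, Prompt, Start}.
States satisfying AG (entered → AX (retry → entered)): {Fail, Locked, Check, Auth, Prompt, Start}.
Every state reachable from Fail satisfies entered → AX (retry → entered).
Fail ∈ Sat(AG (entered → AX (retry → entered))).

Holds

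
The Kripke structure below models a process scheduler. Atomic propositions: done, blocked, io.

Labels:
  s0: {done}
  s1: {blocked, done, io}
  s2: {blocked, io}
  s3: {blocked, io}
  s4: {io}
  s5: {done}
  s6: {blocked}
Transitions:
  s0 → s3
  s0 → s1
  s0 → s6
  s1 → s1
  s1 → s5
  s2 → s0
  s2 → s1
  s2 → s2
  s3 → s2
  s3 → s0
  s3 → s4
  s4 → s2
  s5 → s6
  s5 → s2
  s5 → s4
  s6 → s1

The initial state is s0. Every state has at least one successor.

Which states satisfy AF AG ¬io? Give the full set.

States satisfying AG ¬io: ∅.
States satisfying AF AG ¬io: ∅.

none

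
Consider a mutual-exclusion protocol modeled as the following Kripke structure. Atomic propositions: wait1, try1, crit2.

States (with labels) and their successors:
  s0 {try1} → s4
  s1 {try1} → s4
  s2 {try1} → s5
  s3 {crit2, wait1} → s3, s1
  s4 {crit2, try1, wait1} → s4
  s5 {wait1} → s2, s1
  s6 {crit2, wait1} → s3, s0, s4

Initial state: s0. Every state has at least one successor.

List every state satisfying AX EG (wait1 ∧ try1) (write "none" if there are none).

States satisfying EG (wait1 ∧ try1): {s4}.
States satisfying AX EG (wait1 ∧ try1): {s0, s1, s4}.

{s0, s1, s4}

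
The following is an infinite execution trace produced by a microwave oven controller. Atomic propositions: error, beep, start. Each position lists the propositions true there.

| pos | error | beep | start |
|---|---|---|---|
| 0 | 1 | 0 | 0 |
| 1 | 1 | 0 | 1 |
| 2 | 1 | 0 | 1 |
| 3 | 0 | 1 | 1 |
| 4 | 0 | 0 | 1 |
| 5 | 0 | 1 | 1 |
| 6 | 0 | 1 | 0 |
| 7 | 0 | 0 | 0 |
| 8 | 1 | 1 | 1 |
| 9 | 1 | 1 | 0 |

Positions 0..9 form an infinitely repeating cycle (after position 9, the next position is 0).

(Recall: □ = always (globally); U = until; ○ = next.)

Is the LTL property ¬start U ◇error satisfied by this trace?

Walking from position 0: ◇error first holds at position 0, and ¬start holds at every earlier position along the way, so ¬start U ◇error holds.

Yes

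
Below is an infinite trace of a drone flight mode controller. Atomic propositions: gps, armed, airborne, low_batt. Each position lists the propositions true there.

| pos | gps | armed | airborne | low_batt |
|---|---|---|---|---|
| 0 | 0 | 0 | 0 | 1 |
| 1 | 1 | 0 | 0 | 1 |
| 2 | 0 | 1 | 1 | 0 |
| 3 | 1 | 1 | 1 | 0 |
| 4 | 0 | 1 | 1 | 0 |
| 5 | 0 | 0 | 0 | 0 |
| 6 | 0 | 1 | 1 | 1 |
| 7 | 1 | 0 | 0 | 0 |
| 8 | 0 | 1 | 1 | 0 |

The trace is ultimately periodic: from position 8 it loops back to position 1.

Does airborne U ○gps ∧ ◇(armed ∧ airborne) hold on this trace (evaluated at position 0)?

Walking from position 0: ○gps first holds at position 0, and airborne holds at every earlier position along the way, so airborne U ○gps holds.
armed ∧ airborne holds at position 2, which is reachable from 0, so ◇(armed ∧ airborne) holds.
At position 0: airborne U ○gps is true; ◇(armed ∧ airborne) is true; so airborne U ○gps ∧ ◇(armed ∧ airborne) is true.

Yes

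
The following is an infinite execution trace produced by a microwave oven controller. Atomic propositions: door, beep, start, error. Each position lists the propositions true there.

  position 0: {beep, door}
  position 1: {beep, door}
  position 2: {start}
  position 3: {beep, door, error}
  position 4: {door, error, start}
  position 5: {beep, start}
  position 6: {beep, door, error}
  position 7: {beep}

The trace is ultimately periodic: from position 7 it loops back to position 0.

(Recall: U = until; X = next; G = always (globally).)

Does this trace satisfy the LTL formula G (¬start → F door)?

Holds

¬start → F door holds at every position 0..7, and those are all positions ever visited, so G (¬start → F door) holds.
Positions where ¬start holds: 0, 1, 3, 6, 7.
Check F door at each: 0→ok, 1→ok, 3→ok, 6→ok, 7→ok.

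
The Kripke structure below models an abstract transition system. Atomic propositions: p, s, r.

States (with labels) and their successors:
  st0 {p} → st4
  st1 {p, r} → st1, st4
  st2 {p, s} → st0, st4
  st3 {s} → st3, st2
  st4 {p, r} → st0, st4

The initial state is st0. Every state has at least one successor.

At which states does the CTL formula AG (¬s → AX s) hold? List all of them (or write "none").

none

States satisfying ¬s → AX s: {st2, st3}.
States satisfying AG (¬s → AX s): ∅.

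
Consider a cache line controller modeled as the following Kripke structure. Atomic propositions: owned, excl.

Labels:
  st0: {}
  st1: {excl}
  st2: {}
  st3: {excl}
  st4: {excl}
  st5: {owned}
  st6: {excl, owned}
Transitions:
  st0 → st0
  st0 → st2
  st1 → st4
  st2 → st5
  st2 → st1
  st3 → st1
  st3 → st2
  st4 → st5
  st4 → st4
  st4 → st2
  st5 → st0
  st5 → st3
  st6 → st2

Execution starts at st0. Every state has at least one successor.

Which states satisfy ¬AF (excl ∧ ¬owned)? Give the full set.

States satisfying excl ∧ ¬owned: {st1, st3, st4}.
States satisfying AF (excl ∧ ¬owned): {st1, st3, st4}.
States satisfying ¬AF (excl ∧ ¬owned): {st0, st2, st5, st6}.

{st0, st2, st5, st6}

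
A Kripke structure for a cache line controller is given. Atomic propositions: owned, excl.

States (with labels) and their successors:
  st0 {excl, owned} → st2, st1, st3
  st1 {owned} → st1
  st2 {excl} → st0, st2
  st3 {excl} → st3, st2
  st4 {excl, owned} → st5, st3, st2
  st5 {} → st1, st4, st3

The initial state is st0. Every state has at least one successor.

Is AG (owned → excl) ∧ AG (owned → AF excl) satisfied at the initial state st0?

States satisfying owned → excl: {st0, st2, st3, st4, st5}.
States satisfying AG (owned → excl): ∅.
States satisfying owned → AF excl: {st0, st2, st3, st4, st5}.
States satisfying AG (owned → AF excl): ∅.
States satisfying AG (owned → excl) ∧ AG (owned → AF excl): ∅.
st0 ∉ Sat(AG (owned → excl) ∧ AG (owned → AF excl)).

Violated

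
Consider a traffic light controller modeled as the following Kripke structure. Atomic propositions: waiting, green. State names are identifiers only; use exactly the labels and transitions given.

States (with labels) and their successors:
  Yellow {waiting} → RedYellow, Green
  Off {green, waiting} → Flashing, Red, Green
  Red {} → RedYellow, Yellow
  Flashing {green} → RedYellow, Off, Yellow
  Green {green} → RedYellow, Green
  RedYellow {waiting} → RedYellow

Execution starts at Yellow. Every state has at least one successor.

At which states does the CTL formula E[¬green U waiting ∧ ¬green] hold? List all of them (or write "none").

States satisfying ¬green: {Yellow, Red, RedYellow}.
States satisfying waiting ∧ ¬green: {Yellow, RedYellow}.
States satisfying E[¬green U waiting ∧ ¬green]: {Yellow, Red, RedYellow}.

{Yellow, Red, RedYellow}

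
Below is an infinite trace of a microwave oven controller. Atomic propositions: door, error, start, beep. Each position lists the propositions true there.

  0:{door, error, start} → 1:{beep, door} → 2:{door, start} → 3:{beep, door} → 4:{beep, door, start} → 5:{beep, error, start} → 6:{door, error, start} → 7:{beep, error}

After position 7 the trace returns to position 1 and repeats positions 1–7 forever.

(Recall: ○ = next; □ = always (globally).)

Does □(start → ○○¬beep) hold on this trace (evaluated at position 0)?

start → ○○¬beep must hold at every position from 0 onward. It fails at position 2, so □(start → ○○¬beep) is false.
Positions where start holds: 0, 2, 4, 5, 6.
Check ○○¬beep at each: 0→ok, 2→fails, 4→ok, 5→fails, 6→fails.

Violated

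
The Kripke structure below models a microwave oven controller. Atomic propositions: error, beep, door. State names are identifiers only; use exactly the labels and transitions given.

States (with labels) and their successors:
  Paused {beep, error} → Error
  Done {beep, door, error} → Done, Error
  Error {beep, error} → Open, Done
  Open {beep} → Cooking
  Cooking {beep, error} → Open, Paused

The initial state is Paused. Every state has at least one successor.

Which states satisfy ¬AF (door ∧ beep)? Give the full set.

{Paused, Error, Open, Cooking}

States satisfying door ∧ beep: {Done}.
States satisfying AF (door ∧ beep): {Done}.
States satisfying ¬AF (door ∧ beep): {Paused, Error, Open, Cooking}.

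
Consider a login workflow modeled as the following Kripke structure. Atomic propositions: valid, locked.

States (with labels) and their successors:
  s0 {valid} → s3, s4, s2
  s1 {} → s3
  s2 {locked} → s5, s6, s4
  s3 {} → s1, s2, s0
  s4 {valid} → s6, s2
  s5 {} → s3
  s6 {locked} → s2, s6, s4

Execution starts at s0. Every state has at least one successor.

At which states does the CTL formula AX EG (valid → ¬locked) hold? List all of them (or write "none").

{s0, s1, s2, s3, s4, s5, s6}

States satisfying EG (valid → ¬locked): {s0, s1, s2, s3, s4, s5, s6}.
States satisfying AX EG (valid → ¬locked): {s0, s1, s2, s3, s4, s5, s6}.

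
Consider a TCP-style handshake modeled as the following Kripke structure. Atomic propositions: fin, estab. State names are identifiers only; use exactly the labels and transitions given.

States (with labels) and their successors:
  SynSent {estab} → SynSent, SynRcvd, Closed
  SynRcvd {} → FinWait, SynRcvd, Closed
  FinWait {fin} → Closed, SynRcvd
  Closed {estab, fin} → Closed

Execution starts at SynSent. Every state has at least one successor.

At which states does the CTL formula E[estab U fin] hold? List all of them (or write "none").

{SynSent, FinWait, Closed}

States satisfying estab: {SynSent, Closed}.
States satisfying fin: {FinWait, Closed}.
States satisfying E[estab U fin]: {SynSent, FinWait, Closed}.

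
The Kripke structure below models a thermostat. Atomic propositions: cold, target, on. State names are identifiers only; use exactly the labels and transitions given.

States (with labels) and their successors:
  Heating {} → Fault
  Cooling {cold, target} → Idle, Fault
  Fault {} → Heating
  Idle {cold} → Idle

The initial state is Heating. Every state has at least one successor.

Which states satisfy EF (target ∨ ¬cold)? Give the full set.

States satisfying target ∨ ¬cold: {Heating, Cooling, Fault}.
States satisfying EF (target ∨ ¬cold): {Heating, Cooling, Fault}.

{Heating, Cooling, Fault}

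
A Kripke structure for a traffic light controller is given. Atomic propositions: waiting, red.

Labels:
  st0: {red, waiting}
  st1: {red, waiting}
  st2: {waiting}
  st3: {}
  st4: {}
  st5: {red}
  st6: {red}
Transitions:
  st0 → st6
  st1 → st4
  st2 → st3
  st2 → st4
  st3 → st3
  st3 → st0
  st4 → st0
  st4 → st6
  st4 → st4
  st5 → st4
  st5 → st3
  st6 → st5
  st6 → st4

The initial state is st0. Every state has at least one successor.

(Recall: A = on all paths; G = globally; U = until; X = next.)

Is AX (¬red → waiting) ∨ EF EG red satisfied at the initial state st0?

Satisfied

States satisfying ¬red → waiting: {st0, st1, st2, st5, st6}.
States satisfying AX (¬red → waiting): {st0}.
States satisfying EG red: ∅.
States satisfying EF EG red: ∅.
States satisfying AX (¬red → waiting) ∨ EF EG red: {st0}.
st0 ∈ Sat(AX (¬red → waiting) ∨ EF EG red).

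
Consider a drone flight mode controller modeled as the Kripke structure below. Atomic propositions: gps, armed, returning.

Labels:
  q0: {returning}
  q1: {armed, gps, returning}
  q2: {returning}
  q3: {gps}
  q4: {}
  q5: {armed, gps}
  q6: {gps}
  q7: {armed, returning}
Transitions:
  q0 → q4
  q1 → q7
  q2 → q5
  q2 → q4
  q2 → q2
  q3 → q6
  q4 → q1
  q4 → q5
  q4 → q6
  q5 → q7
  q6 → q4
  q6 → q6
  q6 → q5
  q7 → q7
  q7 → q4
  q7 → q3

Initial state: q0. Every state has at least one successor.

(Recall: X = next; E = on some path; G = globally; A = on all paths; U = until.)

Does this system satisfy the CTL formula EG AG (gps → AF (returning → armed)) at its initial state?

States satisfying AG (gps → AF (returning → armed)): {q0, q1, q2, q3, q4, q5, q6, q7}.
States satisfying EG AG (gps → AF (returning → armed)): {q0, q1, q2, q3, q4, q5, q6, q7}.
q0 ∈ Sat(EG AG (gps → AF (returning → armed))).

Satisfied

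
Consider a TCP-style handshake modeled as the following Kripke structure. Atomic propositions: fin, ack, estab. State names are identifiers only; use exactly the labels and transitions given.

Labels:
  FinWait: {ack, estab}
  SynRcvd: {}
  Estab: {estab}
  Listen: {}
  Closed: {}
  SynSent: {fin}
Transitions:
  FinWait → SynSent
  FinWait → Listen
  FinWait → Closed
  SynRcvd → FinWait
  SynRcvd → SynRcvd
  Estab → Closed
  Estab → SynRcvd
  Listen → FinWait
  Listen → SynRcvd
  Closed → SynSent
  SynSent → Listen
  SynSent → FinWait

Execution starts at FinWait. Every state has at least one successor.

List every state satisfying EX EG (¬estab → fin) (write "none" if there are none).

{FinWait, SynRcvd, Listen, Closed, SynSent}

States satisfying EG (¬estab → fin): {FinWait, SynSent}.
States satisfying EX EG (¬estab → fin): {FinWait, SynRcvd, Listen, Closed, SynSent}.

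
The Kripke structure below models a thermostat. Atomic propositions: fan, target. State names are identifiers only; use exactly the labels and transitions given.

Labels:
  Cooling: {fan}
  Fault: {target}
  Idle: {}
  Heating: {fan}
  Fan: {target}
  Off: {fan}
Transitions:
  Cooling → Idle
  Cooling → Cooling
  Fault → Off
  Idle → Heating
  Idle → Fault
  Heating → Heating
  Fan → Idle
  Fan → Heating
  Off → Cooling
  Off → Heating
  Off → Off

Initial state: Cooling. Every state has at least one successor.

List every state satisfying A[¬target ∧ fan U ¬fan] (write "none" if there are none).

{Fault, Idle, Fan}

States satisfying ¬target ∧ fan: {Cooling, Heating, Off}.
States satisfying ¬fan: {Fault, Idle, Fan}.
States satisfying A[¬target ∧ fan U ¬fan]: {Fault, Idle, Fan}.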